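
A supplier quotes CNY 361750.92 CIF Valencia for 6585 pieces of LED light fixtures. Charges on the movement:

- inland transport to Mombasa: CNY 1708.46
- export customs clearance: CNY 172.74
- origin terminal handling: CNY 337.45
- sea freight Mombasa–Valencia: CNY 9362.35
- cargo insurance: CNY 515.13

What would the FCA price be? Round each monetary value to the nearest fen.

FCA price: CNY 351535.99

Not relevant to the conversion: export clearance, inland to port — on the seller under both CIF and FCA; already in the CIF price and stays in the FCA price.
From CIF to FCA, the seller no longer bears: origin terminal, freight, insurance.
FCA price = 361750.92 − 337.45 − 9362.35 − 515.13 = 351535.99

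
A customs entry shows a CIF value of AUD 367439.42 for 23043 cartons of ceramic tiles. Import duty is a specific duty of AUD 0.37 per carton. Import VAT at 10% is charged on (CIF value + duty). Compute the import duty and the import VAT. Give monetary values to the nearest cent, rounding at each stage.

Import duty = 23043 × 0.37 = 8525.91
VAT base = CIF + duty = 367439.42 + 8525.91 = 375965.33
Import VAT = 375965.33 × 10% = 37596.53

Import duty: AUD 8525.91; import VAT: AUD 37596.53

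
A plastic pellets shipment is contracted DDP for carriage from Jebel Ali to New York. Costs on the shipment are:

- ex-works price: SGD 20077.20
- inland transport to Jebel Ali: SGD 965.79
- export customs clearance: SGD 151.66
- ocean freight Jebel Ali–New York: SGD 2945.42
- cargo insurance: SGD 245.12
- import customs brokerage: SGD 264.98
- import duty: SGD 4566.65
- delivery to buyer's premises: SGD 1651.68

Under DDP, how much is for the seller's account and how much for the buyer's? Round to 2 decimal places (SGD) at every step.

Seller: SGD 30868.50; buyer: SGD 0.00

DDP: the seller bears all costs including import duty.
Seller's account: goods 20077.20 + inland to port 965.79 + export clearance 151.66 + freight 2945.42 + insurance 245.12 + brokerage 264.98 + duty 4566.65 + delivery 1651.68 = 30868.50
Buyer's account: 0.00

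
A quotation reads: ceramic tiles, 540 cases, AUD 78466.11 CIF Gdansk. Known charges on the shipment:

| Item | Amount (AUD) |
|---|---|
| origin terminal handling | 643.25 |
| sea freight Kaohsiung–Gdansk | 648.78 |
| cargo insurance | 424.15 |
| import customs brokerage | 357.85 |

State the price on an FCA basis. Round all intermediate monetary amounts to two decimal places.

Not relevant to the conversion: brokerage — on the buyer under both terms; not part of either seller's price.
From CIF to FCA, the seller no longer bears: origin terminal, freight, insurance.
FCA price = 78466.11 − 643.25 − 648.78 − 424.15 = 76749.93

FCA price: AUD 76749.93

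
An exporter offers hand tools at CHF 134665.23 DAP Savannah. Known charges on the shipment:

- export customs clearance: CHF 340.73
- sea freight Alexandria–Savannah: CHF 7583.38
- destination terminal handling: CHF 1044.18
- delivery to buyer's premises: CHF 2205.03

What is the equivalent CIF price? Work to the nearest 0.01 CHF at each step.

Not relevant to the conversion: freight, export clearance — on the seller under both DAP and CIF; already in the DAP price and stays in the CIF price.
From DAP to CIF, the seller no longer bears: destination terminal, delivery.
CIF price = 134665.23 − 1044.18 − 2205.03 = 131416.02

CIF price: CHF 131416.02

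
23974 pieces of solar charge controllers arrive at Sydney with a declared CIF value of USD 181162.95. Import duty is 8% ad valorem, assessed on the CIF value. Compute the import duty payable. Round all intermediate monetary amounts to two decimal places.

Import duty: USD 14493.04

Import duty = 181162.95 × 8% = 14493.04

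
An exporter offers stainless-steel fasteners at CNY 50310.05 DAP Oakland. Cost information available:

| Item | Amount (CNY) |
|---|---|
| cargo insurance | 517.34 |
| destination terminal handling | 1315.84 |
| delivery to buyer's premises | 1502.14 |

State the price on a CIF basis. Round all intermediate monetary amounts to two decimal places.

Not relevant to the conversion: insurance — on the seller under both DAP and CIF; already in the DAP price and stays in the CIF price.
From DAP to CIF, the seller no longer bears: destination terminal, delivery.
CIF price = 50310.05 − 1315.84 − 1502.14 = 47492.07

CIF price: CNY 47492.07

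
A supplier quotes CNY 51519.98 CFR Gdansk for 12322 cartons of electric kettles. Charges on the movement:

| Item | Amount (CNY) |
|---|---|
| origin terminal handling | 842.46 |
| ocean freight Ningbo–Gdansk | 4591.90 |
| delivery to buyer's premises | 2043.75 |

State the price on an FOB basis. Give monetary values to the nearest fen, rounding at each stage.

Not relevant to the conversion: origin terminal — on the seller under both CFR and FOB; already in the CFR price and stays in the FOB price. delivery — on the buyer under both terms; not part of either seller's price.
From CFR to FOB, the seller no longer bears: freight.
FOB price = 51519.98 − 4591.90 = 46928.08

FOB price: CNY 46928.08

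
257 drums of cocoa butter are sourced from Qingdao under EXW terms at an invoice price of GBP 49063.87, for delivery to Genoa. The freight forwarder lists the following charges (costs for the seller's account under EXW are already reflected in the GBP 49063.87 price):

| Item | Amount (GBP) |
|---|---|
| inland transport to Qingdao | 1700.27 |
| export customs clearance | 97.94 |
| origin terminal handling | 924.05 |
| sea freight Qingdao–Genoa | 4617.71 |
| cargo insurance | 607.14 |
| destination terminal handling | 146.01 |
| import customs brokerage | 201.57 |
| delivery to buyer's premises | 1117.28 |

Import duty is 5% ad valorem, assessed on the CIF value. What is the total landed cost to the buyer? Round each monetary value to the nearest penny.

Total landed cost: GBP 61326.39

EXW: the seller makes goods available at their premises; the buyer bears all onward costs.
CIF value = EXW price + inland to port + export clearance + origin terminal + freight + insurance = 49063.87 + 1700.27 + 97.94 + 924.05 + 4617.71 + 607.14 = 57010.98
Import duty = 57010.98 × 5% = 2850.55
Buyer bears: inland to port 1700.27 + export clearance 97.94 + origin terminal 924.05 + freight 4617.71 + insurance 607.14 + destination terminal 146.01 + brokerage 201.57 + delivery 1117.28 + duty 2850.55 = 12262.52
Landed cost = invoice 49063.87 + 12262.52 = 61326.39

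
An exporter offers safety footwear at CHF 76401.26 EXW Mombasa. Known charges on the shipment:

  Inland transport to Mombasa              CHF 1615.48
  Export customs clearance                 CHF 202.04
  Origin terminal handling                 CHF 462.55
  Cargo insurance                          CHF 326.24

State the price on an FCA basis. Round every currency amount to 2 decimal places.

Not relevant to the conversion: insurance, origin terminal — on the buyer under both terms; not part of either seller's price.
From EXW to FCA, the seller additionally bears: inland to port, export clearance.
FCA price = 76401.26 + 1615.48 + 202.04 = 78218.78

FCA price: CHF 78218.78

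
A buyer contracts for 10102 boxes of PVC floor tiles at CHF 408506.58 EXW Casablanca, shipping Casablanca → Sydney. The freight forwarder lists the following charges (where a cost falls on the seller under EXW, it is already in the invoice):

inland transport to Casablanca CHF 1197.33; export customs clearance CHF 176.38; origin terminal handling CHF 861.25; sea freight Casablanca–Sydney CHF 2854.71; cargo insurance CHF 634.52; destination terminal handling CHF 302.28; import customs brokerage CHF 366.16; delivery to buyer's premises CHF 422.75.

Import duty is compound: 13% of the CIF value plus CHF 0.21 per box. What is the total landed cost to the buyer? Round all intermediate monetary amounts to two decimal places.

EXW: the seller makes goods available at their premises; the buyer bears all onward costs.
CIF value = EXW price + inland to port + export clearance + origin terminal + freight + insurance = 408506.58 + 1197.33 + 176.38 + 861.25 + 2854.71 + 634.52 = 414230.77
Ad valorem component: 414230.77 × 13% = 53850.00
Specific component: 10102 × 0.21 = 2121.42
Import duty = 53850.00 + 2121.42 = 55971.42
Buyer bears: inland to port 1197.33 + export clearance 176.38 + origin terminal 861.25 + freight 2854.71 + insurance 634.52 + destination terminal 302.28 + brokerage 366.16 + delivery 422.75 + duty 55971.42 = 62786.80
Landed cost = invoice 408506.58 + 62786.80 = 471293.38

Total landed cost: CHF 471293.38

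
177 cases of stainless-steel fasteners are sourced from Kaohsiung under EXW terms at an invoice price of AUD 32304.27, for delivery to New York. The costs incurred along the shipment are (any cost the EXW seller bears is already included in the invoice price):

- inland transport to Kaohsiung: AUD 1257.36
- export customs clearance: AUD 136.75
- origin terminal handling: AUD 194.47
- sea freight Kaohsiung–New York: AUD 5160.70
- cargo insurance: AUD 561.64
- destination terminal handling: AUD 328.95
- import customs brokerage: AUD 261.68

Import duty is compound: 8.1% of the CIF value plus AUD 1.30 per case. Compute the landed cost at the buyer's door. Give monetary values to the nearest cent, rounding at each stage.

Total landed cost: AUD 43644.75

EXW: the seller makes goods available at their premises; the buyer bears all onward costs.
CIF value = EXW price + inland to port + export clearance + origin terminal + freight + insurance = 32304.27 + 1257.36 + 136.75 + 194.47 + 5160.70 + 561.64 = 39615.19
Ad valorem component: 39615.19 × 8.1% = 3208.83
Specific component: 177 × 1.30 = 230.10
Import duty = 3208.83 + 230.10 = 3438.93
Buyer bears: inland to port 1257.36 + export clearance 136.75 + origin terminal 194.47 + freight 5160.70 + insurance 561.64 + destination terminal 328.95 + brokerage 261.68 + duty 3438.93 = 11340.48
Landed cost = invoice 32304.27 + 11340.48 = 43644.75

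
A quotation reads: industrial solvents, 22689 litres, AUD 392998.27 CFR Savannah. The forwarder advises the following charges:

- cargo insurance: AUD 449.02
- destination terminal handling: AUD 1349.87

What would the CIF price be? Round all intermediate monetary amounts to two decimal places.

CIF price: AUD 393447.29

Not relevant to the conversion: destination terminal — on the buyer under both terms; not part of either seller's price.
From CFR to CIF, the seller additionally bears: insurance.
CIF price = 392998.27 + 449.02 = 393447.29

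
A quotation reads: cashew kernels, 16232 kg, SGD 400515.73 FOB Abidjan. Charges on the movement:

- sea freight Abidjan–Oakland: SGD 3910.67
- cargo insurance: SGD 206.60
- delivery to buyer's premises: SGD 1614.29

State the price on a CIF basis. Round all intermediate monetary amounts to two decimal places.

CIF price: SGD 404633.00

Not relevant to the conversion: delivery — on the buyer under both terms; not part of either seller's price.
From FOB to CIF, the seller additionally bears: freight, insurance.
CIF price = 400515.73 + 3910.67 + 206.60 = 404633.00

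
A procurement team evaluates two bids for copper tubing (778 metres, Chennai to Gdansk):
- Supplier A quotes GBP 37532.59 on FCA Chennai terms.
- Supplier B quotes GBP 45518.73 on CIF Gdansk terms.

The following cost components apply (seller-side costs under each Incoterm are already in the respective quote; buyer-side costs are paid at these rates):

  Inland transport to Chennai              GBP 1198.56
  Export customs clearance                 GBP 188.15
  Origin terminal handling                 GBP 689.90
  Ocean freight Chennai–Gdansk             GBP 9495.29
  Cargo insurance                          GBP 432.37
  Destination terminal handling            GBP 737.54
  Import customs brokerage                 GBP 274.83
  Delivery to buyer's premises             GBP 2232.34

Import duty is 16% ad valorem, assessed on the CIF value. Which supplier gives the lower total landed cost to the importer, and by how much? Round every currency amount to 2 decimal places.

Supplier B is cheaper by GBP 3052.44

Supplier A (FCA):
CIF value = FCA price + origin terminal + freight + insurance = 37532.59 + 689.90 + 9495.29 + 432.37 = 48150.15
Import duty = 48150.15 × 16% = 7704.02
Buyer bears (A): 689.90 + 9495.29 + 432.37 + 737.54 + 274.83 + 2232.34 = 13862.27
Landed cost (A) = invoice 37532.59 + 13862.27 + duty 7704.02 = 59098.88
Supplier B (CIF):
The CIF price already equals the CIF value: 45518.73
Import duty = 45518.73 × 16% = 7283.00
Buyer bears (B): 737.54 + 274.83 + 2232.34 = 3244.71
Landed cost (B) = invoice 45518.73 + 3244.71 + duty 7283.00 = 56046.44
Difference = |59098.88 − 56046.44| = 3052.44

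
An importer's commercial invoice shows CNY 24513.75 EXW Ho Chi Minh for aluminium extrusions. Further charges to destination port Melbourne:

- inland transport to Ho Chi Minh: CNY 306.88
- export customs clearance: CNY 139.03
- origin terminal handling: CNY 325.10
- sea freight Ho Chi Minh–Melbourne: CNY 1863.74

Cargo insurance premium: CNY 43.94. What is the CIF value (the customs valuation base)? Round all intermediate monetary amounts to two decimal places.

CIF value: CNY 27192.44

CIF = EXW price + pre-shipment costs + freight + insurance
CIF = 24513.75 + 306.88 + 139.03 + 325.10 + 1863.74 + 43.94 = 27192.44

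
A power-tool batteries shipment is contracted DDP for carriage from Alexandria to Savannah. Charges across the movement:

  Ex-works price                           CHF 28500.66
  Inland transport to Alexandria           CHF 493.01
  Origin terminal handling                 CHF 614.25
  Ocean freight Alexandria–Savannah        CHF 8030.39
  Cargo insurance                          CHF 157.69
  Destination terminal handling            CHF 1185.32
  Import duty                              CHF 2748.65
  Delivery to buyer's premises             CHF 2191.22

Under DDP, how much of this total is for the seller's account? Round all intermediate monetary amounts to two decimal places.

DDP: the seller bears all costs including import duty.
Seller's account: goods 28500.66 + inland to port 493.01 + origin terminal 614.25 + freight 8030.39 + insurance 157.69 + destination terminal 1185.32 + duty 2748.65 + delivery 2191.22 = 43921.19
Buyer's account: 0.00

Seller's account: CHF 43921.19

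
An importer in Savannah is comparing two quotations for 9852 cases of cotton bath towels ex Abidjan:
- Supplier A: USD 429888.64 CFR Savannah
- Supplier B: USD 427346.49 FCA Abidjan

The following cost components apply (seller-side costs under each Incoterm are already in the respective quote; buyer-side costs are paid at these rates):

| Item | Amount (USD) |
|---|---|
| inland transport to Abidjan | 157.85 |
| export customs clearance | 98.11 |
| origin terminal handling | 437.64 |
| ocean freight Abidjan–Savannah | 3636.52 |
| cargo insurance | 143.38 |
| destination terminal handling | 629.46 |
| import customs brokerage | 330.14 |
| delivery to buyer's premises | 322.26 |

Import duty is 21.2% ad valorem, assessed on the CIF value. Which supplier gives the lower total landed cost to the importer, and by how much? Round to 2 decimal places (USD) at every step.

Supplier A (CFR):
CIF value = CFR price + insurance = 429888.64 + 143.38 = 430032.02
Import duty = 430032.02 × 21.2% = 91166.79
Buyer bears (A): 143.38 + 629.46 + 330.14 + 322.26 = 1425.24
Landed cost (A) = invoice 429888.64 + 1425.24 + duty 91166.79 = 522480.67
Supplier B (FCA):
CIF value = FCA price + origin terminal + freight + insurance = 427346.49 + 437.64 + 3636.52 + 143.38 = 431564.03
Import duty = 431564.03 × 21.2% = 91491.57
Buyer bears (B): 437.64 + 3636.52 + 143.38 + 629.46 + 330.14 + 322.26 = 5499.40
Landed cost (B) = invoice 427346.49 + 5499.40 + duty 91491.57 = 524337.46
Difference = |522480.67 − 524337.46| = 1856.79

Supplier A is cheaper by USD 1856.79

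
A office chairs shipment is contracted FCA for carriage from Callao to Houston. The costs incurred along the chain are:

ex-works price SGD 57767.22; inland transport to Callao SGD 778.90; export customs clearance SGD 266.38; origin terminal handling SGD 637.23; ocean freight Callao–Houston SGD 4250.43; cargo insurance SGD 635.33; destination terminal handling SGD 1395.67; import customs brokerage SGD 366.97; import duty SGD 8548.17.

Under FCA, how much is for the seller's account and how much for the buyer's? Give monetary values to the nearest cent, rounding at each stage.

FCA: the seller delivers export-cleared goods to the carrier; the buyer bears costs from that point.
Seller's account: goods 57767.22 + inland to port 778.90 + export clearance 266.38 = 58812.50
Buyer's account: origin terminal 637.23 + freight 4250.43 + insurance 635.33 + destination terminal 1395.67 + brokerage 366.97 + duty 8548.17 = 15833.80

Seller: SGD 58812.50; buyer: SGD 15833.80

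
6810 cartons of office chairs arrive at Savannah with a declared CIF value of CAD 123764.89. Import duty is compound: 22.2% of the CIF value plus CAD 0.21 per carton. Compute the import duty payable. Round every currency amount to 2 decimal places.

Ad valorem component: 123764.89 × 22.2% = 27475.81
Specific component: 6810 × 0.21 = 1430.10
Import duty = 27475.81 + 1430.10 = 28905.91

Import duty: CAD 28905.91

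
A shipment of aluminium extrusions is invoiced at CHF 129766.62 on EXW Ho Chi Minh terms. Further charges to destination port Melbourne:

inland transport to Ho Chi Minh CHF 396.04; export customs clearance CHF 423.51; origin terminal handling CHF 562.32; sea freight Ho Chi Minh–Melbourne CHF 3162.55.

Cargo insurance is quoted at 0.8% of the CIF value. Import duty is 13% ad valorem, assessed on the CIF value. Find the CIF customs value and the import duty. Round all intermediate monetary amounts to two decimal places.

CIF value: CHF 135394.19; import duty: CHF 17601.24

Let C be the CIF value. C = EXW price + pre-shipment costs + freight + 0.8% × C
C − 0.8% × C = 129766.62 + 396.04 + 423.51 + 562.32 + 3162.55
0.992 × C = 134311.04
C = 134311.04 / 0.992 = 135394.19
Insurance premium = 0.8% × 135394.19 = 1083.15
Import duty = 135394.19 × 13% = 17601.24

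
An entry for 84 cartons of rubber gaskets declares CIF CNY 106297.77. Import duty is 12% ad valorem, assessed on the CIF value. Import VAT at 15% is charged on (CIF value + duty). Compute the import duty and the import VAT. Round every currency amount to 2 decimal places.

Import duty: CNY 12755.73; import VAT: CNY 17858.03

Import duty = 106297.77 × 12% = 12755.73
VAT base = CIF + duty = 106297.77 + 12755.73 = 119053.50
Import VAT = 119053.50 × 15% = 17858.03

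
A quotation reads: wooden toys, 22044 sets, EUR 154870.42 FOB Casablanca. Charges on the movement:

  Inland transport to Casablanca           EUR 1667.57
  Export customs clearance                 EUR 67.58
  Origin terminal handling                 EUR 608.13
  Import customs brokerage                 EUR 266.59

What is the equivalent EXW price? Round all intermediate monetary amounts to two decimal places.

EXW price: EUR 152527.14

Not relevant to the conversion: brokerage — on the buyer under both terms; not part of either seller's price.
From FOB to EXW, the seller no longer bears: inland to port, export clearance, origin terminal.
EXW price = 154870.42 − 1667.57 − 67.58 − 608.13 = 152527.14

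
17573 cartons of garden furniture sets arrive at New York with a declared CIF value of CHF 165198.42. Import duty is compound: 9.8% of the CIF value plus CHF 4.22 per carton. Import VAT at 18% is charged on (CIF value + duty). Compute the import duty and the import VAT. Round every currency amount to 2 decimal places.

Import duty: CHF 90347.51; import VAT: CHF 45998.27

Ad valorem component: 165198.42 × 9.8% = 16189.45
Specific component: 17573 × 4.22 = 74158.06
Import duty = 16189.45 + 74158.06 = 90347.51
VAT base = CIF + duty = 165198.42 + 90347.51 = 255545.93
Import VAT = 255545.93 × 18% = 45998.27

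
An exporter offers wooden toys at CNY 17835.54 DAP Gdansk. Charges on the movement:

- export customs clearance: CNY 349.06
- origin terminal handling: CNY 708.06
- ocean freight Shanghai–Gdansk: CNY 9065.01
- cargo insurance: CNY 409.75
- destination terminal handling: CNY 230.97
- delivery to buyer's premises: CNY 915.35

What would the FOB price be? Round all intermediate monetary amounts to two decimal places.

Not relevant to the conversion: export clearance, origin terminal — on the seller under both DAP and FOB; already in the DAP price and stays in the FOB price.
From DAP to FOB, the seller no longer bears: freight, insurance, destination terminal, delivery.
FOB price = 17835.54 − 9065.01 − 409.75 − 230.97 − 915.35 = 7214.46

FOB price: CNY 7214.46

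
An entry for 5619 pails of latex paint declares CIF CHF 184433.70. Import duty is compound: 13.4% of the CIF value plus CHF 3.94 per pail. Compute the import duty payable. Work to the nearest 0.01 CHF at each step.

Ad valorem component: 184433.70 × 13.4% = 24714.12
Specific component: 5619 × 3.94 = 22138.86
Import duty = 24714.12 + 22138.86 = 46852.98

Import duty: CHF 46852.98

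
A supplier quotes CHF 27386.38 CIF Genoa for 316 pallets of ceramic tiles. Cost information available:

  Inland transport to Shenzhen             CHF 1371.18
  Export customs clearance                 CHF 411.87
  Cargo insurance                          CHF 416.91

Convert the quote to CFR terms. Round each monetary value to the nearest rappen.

CFR price: CHF 26969.47

Not relevant to the conversion: inland to port, export clearance — on the seller under both CIF and CFR; already in the CIF price and stays in the CFR price.
From CIF to CFR, the seller no longer bears: insurance.
CFR price = 27386.38 − 416.91 = 26969.47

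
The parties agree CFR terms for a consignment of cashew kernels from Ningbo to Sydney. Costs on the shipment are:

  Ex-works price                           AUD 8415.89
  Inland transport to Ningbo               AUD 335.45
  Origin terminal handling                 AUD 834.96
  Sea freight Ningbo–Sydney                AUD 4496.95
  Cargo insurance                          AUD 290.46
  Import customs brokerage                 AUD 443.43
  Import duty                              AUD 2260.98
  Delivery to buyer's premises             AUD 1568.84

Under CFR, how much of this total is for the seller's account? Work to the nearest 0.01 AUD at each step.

CFR: the seller pays costs through ocean freight to the destination port, but not insurance.
Seller's account: goods 8415.89 + inland to port 335.45 + origin terminal 834.96 + freight 4496.95 = 14083.25
Buyer's account: insurance 290.46 + brokerage 443.43 + duty 2260.98 + delivery 1568.84 = 4563.71

Seller's account: AUD 14083.25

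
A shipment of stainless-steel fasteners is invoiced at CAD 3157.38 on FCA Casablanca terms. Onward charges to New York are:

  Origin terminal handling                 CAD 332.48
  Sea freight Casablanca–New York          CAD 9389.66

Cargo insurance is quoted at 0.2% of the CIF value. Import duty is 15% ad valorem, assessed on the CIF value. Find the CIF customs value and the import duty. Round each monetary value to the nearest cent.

Let C be the CIF value. C = FCA price + pre-shipment costs + freight + 0.2% × C
C − 0.2% × C = 3157.38 + 332.48 + 9389.66
0.998 × C = 12879.52
C = 12879.52 / 0.998 = 12905.33
Insurance premium = 0.2% × 12905.33 = 25.81
Import duty = 12905.33 × 15% = 1935.80

CIF value: CAD 12905.33; import duty: CAD 1935.80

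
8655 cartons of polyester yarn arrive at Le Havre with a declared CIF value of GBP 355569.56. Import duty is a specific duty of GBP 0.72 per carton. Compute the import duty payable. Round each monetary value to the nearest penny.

Import duty = 8655 × 0.72 = 6231.60

Import duty: GBP 6231.60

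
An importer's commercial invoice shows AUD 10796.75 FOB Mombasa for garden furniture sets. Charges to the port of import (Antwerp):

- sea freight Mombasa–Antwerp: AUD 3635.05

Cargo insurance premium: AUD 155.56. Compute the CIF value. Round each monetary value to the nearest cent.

CIF value: AUD 14587.36

CIF = FOB price + freight + insurance
CIF = 10796.75 + 3635.05 + 155.56 = 14587.36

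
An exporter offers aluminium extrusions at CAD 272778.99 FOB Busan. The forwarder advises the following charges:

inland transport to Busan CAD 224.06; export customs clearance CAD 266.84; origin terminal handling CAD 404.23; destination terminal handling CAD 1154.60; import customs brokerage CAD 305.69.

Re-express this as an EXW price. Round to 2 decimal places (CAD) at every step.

Not relevant to the conversion: destination terminal, brokerage — on the buyer under both terms; not part of either seller's price.
From FOB to EXW, the seller no longer bears: inland to port, export clearance, origin terminal.
EXW price = 272778.99 − 224.06 − 266.84 − 404.23 = 271883.86

EXW price: CAD 271883.86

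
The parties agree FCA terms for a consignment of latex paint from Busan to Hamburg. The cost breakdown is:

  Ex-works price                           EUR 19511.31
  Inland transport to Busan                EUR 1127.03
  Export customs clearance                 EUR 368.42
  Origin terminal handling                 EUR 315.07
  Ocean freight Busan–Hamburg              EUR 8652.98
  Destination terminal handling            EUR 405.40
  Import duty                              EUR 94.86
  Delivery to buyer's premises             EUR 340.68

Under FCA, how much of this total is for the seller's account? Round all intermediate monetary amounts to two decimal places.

Seller's account: EUR 21006.76

FCA: the seller delivers export-cleared goods to the carrier; the buyer bears costs from that point.
Seller's account: goods 19511.31 + inland to port 1127.03 + export clearance 368.42 = 21006.76
Buyer's account: origin terminal 315.07 + freight 8652.98 + destination terminal 405.40 + duty 94.86 + delivery 340.68 = 9808.99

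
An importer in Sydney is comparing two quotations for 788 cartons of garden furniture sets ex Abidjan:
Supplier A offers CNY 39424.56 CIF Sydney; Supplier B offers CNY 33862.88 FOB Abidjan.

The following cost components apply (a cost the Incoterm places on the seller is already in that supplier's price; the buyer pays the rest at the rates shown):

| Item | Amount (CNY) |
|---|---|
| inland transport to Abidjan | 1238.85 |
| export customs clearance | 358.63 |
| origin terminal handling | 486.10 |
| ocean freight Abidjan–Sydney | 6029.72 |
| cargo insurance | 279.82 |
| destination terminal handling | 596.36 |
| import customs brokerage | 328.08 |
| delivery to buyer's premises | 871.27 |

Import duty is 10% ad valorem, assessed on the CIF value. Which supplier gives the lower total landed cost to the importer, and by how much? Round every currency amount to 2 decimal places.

Supplier A (CIF):
The CIF price already equals the CIF value: 39424.56
Import duty = 39424.56 × 10% = 3942.46
Buyer bears (A): 596.36 + 328.08 + 871.27 = 1795.71
Landed cost (A) = invoice 39424.56 + 1795.71 + duty 3942.46 = 45162.73
Supplier B (FOB):
CIF value = FOB price + freight + insurance = 33862.88 + 6029.72 + 279.82 = 40172.42
Import duty = 40172.42 × 10% = 4017.24
Buyer bears (B): 6029.72 + 279.82 + 596.36 + 328.08 + 871.27 = 8105.25
Landed cost (B) = invoice 33862.88 + 8105.25 + duty 4017.24 = 45985.37
Difference = |45162.73 − 45985.37| = 822.64

Supplier A is cheaper by CNY 822.64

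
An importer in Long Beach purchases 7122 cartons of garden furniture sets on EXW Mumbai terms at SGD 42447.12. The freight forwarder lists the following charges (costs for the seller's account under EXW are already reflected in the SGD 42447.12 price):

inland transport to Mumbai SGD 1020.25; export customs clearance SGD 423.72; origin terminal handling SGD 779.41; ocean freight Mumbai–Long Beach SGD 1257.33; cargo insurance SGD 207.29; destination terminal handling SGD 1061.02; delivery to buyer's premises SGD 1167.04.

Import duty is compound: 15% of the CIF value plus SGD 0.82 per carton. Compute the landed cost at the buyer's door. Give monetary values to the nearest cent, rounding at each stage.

Total landed cost: SGD 61123.49

EXW: the seller makes goods available at their premises; the buyer bears all onward costs.
CIF value = EXW price + inland to port + export clearance + origin terminal + freight + insurance = 42447.12 + 1020.25 + 423.72 + 779.41 + 1257.33 + 207.29 = 46135.12
Ad valorem component: 46135.12 × 15% = 6920.27
Specific component: 7122 × 0.82 = 5840.04
Import duty = 6920.27 + 5840.04 = 12760.31
Buyer bears: inland to port 1020.25 + export clearance 423.72 + origin terminal 779.41 + freight 1257.33 + insurance 207.29 + destination terminal 1061.02 + delivery 1167.04 + duty 12760.31 = 18676.37
Landed cost = invoice 42447.12 + 18676.37 = 61123.49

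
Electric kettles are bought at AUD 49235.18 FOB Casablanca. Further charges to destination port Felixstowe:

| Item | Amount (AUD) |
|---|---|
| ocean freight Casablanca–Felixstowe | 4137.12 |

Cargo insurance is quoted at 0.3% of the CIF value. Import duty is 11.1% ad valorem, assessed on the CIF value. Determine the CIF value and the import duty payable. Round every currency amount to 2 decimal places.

Let C be the CIF value. C = FOB price + freight + 0.3% × C
C − 0.3% × C = 49235.18 + 4137.12
0.997 × C = 53372.30
C = 53372.30 / 0.997 = 53532.90
Insurance premium = 0.3% × 53532.90 = 160.60
Import duty = 53532.90 × 11.1% = 5942.15

CIF value: AUD 53532.90; import duty: AUD 5942.15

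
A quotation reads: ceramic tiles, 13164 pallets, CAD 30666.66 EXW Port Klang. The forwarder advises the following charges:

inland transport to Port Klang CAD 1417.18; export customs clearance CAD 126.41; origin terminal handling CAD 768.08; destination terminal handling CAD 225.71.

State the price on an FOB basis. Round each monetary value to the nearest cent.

Not relevant to the conversion: destination terminal — on the buyer under both terms; not part of either seller's price.
From EXW to FOB, the seller additionally bears: inland to port, export clearance, origin terminal.
FOB price = 30666.66 + 1417.18 + 126.41 + 768.08 = 32978.33

FOB price: CAD 32978.33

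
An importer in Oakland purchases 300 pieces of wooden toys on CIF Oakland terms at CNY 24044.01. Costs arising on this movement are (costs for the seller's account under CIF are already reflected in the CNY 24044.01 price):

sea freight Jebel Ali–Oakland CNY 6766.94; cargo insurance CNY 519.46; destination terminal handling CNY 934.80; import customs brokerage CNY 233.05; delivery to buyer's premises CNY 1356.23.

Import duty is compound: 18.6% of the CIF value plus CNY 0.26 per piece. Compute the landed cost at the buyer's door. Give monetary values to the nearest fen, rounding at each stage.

Total landed cost: CNY 31118.28

CIF: the seller pays costs through ocean freight and marine insurance to the destination port.
Already in the invoice (seller's account under CIF): freight, insurance — exclude.
The CIF price already equals the CIF value: 24044.01
Ad valorem component: 24044.01 × 18.6% = 4472.19
Specific component: 300 × 0.26 = 78.00
Import duty = 4472.19 + 78.00 = 4550.19
Buyer bears: destination terminal 934.80 + brokerage 233.05 + delivery 1356.23 + duty 4550.19 = 7074.27
Landed cost = invoice 24044.01 + 7074.27 = 31118.28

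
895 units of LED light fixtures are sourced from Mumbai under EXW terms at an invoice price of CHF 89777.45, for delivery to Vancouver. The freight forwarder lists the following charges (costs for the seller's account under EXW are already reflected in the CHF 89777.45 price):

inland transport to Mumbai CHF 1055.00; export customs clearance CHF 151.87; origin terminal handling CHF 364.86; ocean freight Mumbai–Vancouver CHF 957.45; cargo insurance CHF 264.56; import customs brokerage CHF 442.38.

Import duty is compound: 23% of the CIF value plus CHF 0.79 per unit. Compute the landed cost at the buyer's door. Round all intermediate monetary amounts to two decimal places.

EXW: the seller makes goods available at their premises; the buyer bears all onward costs.
CIF value = EXW price + inland to port + export clearance + origin terminal + freight + insurance = 89777.45 + 1055.00 + 151.87 + 364.86 + 957.45 + 264.56 = 92571.19
Ad valorem component: 92571.19 × 23% = 21291.37
Specific component: 895 × 0.79 = 707.05
Import duty = 21291.37 + 707.05 = 21998.42
Buyer bears: inland to port 1055.00 + export clearance 151.87 + origin terminal 364.86 + freight 957.45 + insurance 264.56 + brokerage 442.38 + duty 21998.42 = 25234.54
Landed cost = invoice 89777.45 + 25234.54 = 115011.99

Total landed cost: CHF 115011.99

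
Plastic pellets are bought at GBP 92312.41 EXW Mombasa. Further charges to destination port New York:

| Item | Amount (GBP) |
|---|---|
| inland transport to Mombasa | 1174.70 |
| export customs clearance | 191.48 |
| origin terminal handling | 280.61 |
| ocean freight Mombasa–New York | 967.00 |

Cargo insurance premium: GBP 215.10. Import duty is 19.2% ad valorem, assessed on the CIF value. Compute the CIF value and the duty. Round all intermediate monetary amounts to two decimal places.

CIF value: GBP 95141.30; import duty: GBP 18267.13

CIF = EXW price + pre-shipment costs + freight + insurance
CIF = 92312.41 + 1174.70 + 191.48 + 280.61 + 967.00 + 215.10 = 95141.30
Import duty = 95141.30 × 19.2% = 18267.13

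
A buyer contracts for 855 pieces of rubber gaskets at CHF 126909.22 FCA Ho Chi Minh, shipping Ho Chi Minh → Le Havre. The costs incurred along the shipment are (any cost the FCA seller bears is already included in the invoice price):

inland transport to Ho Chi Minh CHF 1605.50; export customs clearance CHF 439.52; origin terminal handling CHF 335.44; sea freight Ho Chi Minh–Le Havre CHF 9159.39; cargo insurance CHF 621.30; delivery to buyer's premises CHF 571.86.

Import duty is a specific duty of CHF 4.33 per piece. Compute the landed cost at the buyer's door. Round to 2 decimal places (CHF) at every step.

FCA: the seller delivers export-cleared goods to the carrier; the buyer bears costs from that point.
Already in the invoice (seller's account under FCA): inland to port, export clearance — exclude.
CIF value = FCA price + origin terminal + freight + insurance = 126909.22 + 335.44 + 9159.39 + 621.30 = 137025.35
Import duty = 855 × 4.33 = 3702.15
Buyer bears: origin terminal 335.44 + freight 9159.39 + insurance 621.30 + delivery 571.86 + duty 3702.15 = 14390.14
Landed cost = invoice 126909.22 + 14390.14 = 141299.36

Total landed cost: CHF 141299.36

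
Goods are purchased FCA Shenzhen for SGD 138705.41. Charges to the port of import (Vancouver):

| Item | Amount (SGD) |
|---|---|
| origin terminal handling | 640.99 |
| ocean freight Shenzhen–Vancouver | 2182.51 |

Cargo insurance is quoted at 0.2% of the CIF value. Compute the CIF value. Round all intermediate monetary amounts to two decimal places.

CIF value: SGD 141812.54

Let C be the CIF value. C = FCA price + pre-shipment costs + freight + 0.2% × C
C − 0.2% × C = 138705.41 + 640.99 + 2182.51
0.998 × C = 141528.91
C = 141528.91 / 0.998 = 141812.54
Insurance premium = 0.2% × 141812.54 = 283.63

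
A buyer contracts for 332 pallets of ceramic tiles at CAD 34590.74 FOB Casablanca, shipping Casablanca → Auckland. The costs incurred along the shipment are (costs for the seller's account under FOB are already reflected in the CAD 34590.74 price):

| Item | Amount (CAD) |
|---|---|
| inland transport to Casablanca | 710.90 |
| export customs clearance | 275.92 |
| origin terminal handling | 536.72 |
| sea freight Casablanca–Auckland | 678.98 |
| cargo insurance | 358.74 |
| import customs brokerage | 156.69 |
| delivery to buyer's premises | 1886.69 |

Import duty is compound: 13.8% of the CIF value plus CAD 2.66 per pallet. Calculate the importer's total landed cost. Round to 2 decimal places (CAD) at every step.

Total landed cost: CAD 43471.69

FOB: the seller bears costs until goods are on board at the origin port; the buyer bears freight, insurance and all costs thereafter.
Already in the invoice (seller's account under FOB): inland to port, export clearance, origin terminal — exclude.
CIF value = FOB price + freight + insurance = 34590.74 + 678.98 + 358.74 = 35628.46
Ad valorem component: 35628.46 × 13.8% = 4916.73
Specific component: 332 × 2.66 = 883.12
Import duty = 4916.73 + 883.12 = 5799.85
Buyer bears: freight 678.98 + insurance 358.74 + brokerage 156.69 + delivery 1886.69 + duty 5799.85 = 8880.95
Landed cost = invoice 34590.74 + 8880.95 = 43471.69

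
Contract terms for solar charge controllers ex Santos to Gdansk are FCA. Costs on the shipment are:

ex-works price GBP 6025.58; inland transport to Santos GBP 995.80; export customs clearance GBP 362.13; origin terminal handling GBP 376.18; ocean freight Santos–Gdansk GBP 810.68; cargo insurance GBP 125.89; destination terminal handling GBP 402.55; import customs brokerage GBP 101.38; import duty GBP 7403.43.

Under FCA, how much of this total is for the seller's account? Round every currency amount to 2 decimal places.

Seller's account: GBP 7383.51

FCA: the seller delivers export-cleared goods to the carrier; the buyer bears costs from that point.
Seller's account: goods 6025.58 + inland to port 995.80 + export clearance 362.13 = 7383.51
Buyer's account: origin terminal 376.18 + freight 810.68 + insurance 125.89 + destination terminal 402.55 + brokerage 101.38 + duty 7403.43 = 9220.11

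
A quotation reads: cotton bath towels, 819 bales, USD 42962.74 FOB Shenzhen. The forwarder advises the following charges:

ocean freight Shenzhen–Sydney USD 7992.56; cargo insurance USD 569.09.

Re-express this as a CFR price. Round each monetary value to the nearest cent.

Not relevant to the conversion: insurance — on the buyer under both terms; not part of either seller's price.
From FOB to CFR, the seller additionally bears: freight.
CFR price = 42962.74 + 7992.56 = 50955.30

CFR price: USD 50955.30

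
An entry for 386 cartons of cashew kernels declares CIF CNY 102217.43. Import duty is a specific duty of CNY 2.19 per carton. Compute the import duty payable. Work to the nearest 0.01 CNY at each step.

Import duty: CNY 845.34

Import duty = 386 × 2.19 = 845.34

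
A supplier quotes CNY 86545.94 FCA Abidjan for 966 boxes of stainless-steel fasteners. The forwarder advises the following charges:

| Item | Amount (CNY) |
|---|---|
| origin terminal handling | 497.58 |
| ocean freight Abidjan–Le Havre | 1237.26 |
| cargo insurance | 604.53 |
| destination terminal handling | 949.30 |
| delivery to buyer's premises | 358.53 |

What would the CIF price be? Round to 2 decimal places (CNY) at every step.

CIF price: CNY 88885.31

Not relevant to the conversion: destination terminal, delivery — on the buyer under both terms; not part of either seller's price.
From FCA to CIF, the seller additionally bears: origin terminal, freight, insurance.
CIF price = 86545.94 + 497.58 + 1237.26 + 604.53 = 88885.31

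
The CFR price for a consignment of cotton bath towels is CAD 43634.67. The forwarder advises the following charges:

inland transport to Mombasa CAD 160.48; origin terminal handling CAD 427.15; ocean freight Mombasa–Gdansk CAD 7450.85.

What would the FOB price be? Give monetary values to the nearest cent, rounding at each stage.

FOB price: CAD 36183.82

Not relevant to the conversion: inland to port, origin terminal — on the seller under both CFR and FOB; already in the CFR price and stays in the FOB price.
From CFR to FOB, the seller no longer bears: freight.
FOB price = 43634.67 − 7450.85 = 36183.82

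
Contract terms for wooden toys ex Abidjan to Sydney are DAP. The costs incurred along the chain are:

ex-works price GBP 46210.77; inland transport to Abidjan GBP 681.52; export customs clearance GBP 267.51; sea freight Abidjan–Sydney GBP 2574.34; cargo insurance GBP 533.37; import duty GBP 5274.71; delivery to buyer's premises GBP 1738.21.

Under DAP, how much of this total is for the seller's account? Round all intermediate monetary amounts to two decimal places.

DAP: the seller bears all costs to the named destination except import duty and clearance.
Seller's account: goods 46210.77 + inland to port 681.52 + export clearance 267.51 + freight 2574.34 + insurance 533.37 + delivery 1738.21 = 52005.72
Buyer's account: duty 5274.71 = 5274.71

Seller's account: GBP 52005.72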